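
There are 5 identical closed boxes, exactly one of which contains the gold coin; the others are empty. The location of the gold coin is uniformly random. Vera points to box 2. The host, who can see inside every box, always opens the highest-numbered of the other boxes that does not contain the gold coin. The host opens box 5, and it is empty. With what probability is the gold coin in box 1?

1/4

Apply Bayes' rule, conditioning on where the gold coin actually is.
If it is in any of boxes 1, 2, 3, and 4 (prior 1/5 each): box 5 is the highest-numbered option available, probability 1; weight (1/5)·1 = 1/5 each.
If it is in box 5 (prior 1/5): the host opened box 5, so this case is ruled out; weight (1/5)·0 = 0.
The weights sum to 4/5.
So P(the gold coin in box 1 | the host opened box 5) = (1/5) / (4/5) = 1/4.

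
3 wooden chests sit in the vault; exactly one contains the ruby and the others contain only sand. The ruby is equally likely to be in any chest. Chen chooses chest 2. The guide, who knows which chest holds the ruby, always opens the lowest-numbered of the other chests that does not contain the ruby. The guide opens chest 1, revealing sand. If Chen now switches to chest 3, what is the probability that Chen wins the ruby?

1/2

Consider each possible location of the ruby in turn.
If it is in chest 1 (prior 1/3): the guide opened chest 1, so this case is ruled out; weight (1/3)·0 = 0.
If it is in either of chests 2 and 3 (prior 1/3 each): chest 1 is the lowest-numbered option available, probability 1; weight (1/3)·1 = 1/3 each.
The weights sum to 2/3.
So P(the ruby in chest 3 | the guide opened chest 1) = (1/3) / (2/3) = 1/2.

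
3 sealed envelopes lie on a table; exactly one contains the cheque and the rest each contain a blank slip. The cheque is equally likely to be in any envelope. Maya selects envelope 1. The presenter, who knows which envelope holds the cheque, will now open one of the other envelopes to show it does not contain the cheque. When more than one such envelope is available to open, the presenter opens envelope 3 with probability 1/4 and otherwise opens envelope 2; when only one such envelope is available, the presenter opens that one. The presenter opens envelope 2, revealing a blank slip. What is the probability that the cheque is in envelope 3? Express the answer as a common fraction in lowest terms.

Consider each possible location of the cheque in turn.
If it is in envelope 1 (prior 1/3): envelope 3 is available but not opened, probability 3/4; weight (1/3)·(3/4) = 1/4.
If it is in envelope 2 (prior 1/3): the presenter opened envelope 2, so this case is ruled out; weight (1/3)·0 = 0.
If it is in envelope 3 (prior 1/3): only envelope 2 is available, probability 1; weight (1/3)·1 = 1/3.
The weights sum to 7/12.
So P(the cheque in envelope 3 | the presenter opened envelope 2) = (1/3) / (7/12) = 4/7.

4/7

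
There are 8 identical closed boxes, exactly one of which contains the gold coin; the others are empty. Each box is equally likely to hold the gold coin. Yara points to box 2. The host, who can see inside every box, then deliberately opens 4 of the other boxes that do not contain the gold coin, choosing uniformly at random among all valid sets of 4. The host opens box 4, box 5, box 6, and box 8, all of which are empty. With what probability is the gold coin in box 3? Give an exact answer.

Condition on the true location of the gold coin.
If it is in any of boxes 1, 3, and 7 (prior 1/8 each): the host has 15 equally likely choices, so probability 1/15; weight (1/8)·(1/15) = 1/120 each.
If it is in box 2 (prior 1/8): the host has 35 equally likely choices, so probability 1/35; weight (1/8)·(1/35) = 1/280.
If it is in any of boxes 4, 5, 6, and 8 (prior 1/8 each): that box was opened and seen not to hold the prize — ruled out; weight (1/8)·0 = 0 each.
The weights sum to 1/35.
So P(the gold coin in box 3 | the host opened box 4, box 5, box 6, and box 8) = (1/120) / (1/35) = 7/24.

7/24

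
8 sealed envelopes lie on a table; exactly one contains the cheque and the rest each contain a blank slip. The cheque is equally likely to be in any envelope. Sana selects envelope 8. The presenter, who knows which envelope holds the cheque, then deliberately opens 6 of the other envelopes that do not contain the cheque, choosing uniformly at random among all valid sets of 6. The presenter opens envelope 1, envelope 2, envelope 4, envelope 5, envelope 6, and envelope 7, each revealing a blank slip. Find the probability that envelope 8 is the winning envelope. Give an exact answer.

1/8

Condition on the true location of the cheque.
If it is in any of envelopes 1, 2, 4, 5, 6, and 7 (prior 1/8 each): that envelope was opened and seen not to hold the prize — ruled out; weight (1/8)·0 = 0 each.
If it is in envelope 3 (prior 1/8): the presenter has no choice, probability 1; weight (1/8)·1 = 1/8.
If it is in envelope 8 (prior 1/8): the presenter has 7 equally likely choices, so probability 1/7; weight (1/8)·(1/7) = 1/56.
The weights sum to 1/7.
So P(the cheque in envelope 8 | the presenter opened envelope 1, envelope 2, envelope 4, envelope 5, envelope 6, and envelope 7) = (1/56) / (1/7) = 1/8.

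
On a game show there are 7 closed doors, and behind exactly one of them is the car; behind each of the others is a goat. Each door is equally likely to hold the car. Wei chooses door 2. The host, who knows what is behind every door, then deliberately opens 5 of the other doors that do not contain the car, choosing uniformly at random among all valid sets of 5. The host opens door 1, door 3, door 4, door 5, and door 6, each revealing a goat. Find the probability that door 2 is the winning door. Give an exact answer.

Apply Bayes' rule, conditioning on where the car actually is.
If it is behind any of doors 1, 3, 4, 5, and 6 (prior 1/7 each): that door was opened and seen not to hold the prize — ruled out; weight (1/7)·0 = 0 each.
If it is behind door 2 (prior 1/7): the host has 6 equally likely choices, so probability 1/6; weight (1/7)·(1/6) = 1/42.
If it is behind door 7 (prior 1/7): the host has no choice, probability 1; weight (1/7)·1 = 1/7.
The weights sum to 1/6.
So P(the car behind door 2 | the host opened door 1, door 3, door 4, door 5, and door 6) = (1/42) / (1/6) = 1/7.

1/7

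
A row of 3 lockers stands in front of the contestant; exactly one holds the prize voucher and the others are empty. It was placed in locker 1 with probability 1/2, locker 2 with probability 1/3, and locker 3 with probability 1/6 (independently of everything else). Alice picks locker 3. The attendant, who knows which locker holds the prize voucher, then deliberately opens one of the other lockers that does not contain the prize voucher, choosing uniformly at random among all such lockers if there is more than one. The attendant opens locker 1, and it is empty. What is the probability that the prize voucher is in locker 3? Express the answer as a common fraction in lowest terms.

1/5

Consider each possible location of the prize voucher in turn.
If it is in locker 1 (prior 1/2): the attendant opened locker 1, so this case is ruled out; weight (1/2)·0 = 0.
If it is in locker 2 (prior 1/3): the attendant has no choice, probability 1; weight (1/3)·1 = 1/3.
If it is in locker 3 (prior 1/6): the attendant has 2 equally likely choices, so probability 1/2; weight (1/6)·(1/2) = 1/12.
The weights sum to 5/12.
So P(the prize voucher in locker 3 | the attendant opened locker 1) = (1/12) / (5/12) = 1/5.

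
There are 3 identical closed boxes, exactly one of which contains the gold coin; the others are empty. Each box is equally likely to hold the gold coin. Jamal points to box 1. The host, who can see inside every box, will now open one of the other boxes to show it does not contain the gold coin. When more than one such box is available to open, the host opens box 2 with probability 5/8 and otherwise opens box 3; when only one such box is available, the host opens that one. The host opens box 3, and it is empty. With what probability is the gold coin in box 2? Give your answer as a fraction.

8/11

Apply Bayes' rule, conditioning on where the gold coin actually is.
If it is in box 1 (prior 1/3): box 2 is available but not opened, probability 3/8; weight (1/3)·(3/8) = 1/8.
If it is in box 2 (prior 1/3): only box 3 is available, probability 1; weight (1/3)·1 = 1/3.
If it is in box 3 (prior 1/3): the host opened box 3, so this case is ruled out; weight (1/3)·0 = 0.
The weights sum to 11/24.
So P(the gold coin in box 2 | the host opened box 3) = (1/3) / (11/24) = 8/11.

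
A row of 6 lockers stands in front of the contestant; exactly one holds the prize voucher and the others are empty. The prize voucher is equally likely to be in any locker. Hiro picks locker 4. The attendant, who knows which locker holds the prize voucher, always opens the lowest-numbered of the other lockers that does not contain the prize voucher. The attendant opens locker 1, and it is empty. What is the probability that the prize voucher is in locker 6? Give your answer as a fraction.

Consider each possible location of the prize voucher in turn.
If it is in locker 1 (prior 1/6): the attendant opened locker 1, so this case is ruled out; weight (1/6)·0 = 0.
If it is in any of lockers 2, 3, 4, 5, and 6 (prior 1/6 each): locker 1 is the lowest-numbered option available, probability 1; weight (1/6)·1 = 1/6 each.
The weights sum to 5/6.
So P(the prize voucher in locker 6 | the attendant opened locker 1) = (1/6) / (5/6) = 1/5.

1/5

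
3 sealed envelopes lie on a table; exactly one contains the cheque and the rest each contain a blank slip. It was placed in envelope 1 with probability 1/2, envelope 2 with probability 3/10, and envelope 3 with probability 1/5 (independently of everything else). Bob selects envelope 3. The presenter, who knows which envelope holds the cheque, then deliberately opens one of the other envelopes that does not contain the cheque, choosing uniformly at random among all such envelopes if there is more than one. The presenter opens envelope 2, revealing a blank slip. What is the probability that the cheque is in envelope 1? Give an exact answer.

Consider each possible location of the cheque in turn.
If it is in envelope 1 (prior 1/2): the presenter has no choice, probability 1; weight (1/2)·1 = 1/2.
If it is in envelope 2 (prior 3/10): the presenter opened envelope 2, so this case is ruled out; weight (3/10)·0 = 0.
If it is in envelope 3 (prior 1/5): the presenter has 2 equally likely choices, so probability 1/2; weight (1/5)·(1/2) = 1/10.
The weights sum to 3/5.
So P(the cheque in envelope 1 | the presenter opened envelope 2) = (1/2) / (3/5) = 5/6.

5/6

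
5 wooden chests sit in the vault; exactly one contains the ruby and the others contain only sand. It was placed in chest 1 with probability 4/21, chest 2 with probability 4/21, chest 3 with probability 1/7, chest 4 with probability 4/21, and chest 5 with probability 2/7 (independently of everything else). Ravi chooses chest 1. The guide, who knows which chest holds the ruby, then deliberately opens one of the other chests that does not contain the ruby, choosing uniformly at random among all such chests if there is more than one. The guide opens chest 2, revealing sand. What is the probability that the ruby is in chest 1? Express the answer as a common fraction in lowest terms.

3/16

Condition on the true location of the ruby.
If it is in chest 1 (prior 4/21): the guide has 4 equally likely choices, so probability 1/4; weight (4/21)·(1/4) = 1/21.
If it is in chest 2 (prior 4/21): the guide opened chest 2, so this case is ruled out; weight (4/21)·0 = 0.
If it is in chest 3 (prior 1/7): the guide has 3 equally likely choices, so probability 1/3; weight (1/7)·(1/3) = 1/21.
If it is in chest 4 (prior 4/21): the guide has 3 equally likely choices, so probability 1/3; weight (4/21)·(1/3) = 4/63.
If it is in chest 5 (prior 2/7): the guide has 3 equally likely choices, so probability 1/3; weight (2/7)·(1/3) = 2/21.
The weights sum to 16/63.
So P(the ruby in chest 1 | the guide opened chest 2) = (1/21) / (16/63) = 3/16.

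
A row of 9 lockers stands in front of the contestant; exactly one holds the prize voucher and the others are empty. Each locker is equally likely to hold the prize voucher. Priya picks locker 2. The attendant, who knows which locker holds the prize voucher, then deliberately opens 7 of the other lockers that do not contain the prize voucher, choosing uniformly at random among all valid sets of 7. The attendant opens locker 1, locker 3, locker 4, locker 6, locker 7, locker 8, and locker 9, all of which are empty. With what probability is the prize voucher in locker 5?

8/9

Condition on the true location of the prize voucher.
If it is in any of lockers 1, 3, 4, 6, 7, 8, and 9 (prior 1/9 each): that locker was opened and seen not to hold the prize — ruled out; weight (1/9)·0 = 0 each.
If it is in locker 2 (prior 1/9): the attendant has 8 equally likely choices, so probability 1/8; weight (1/9)·(1/8) = 1/72.
If it is in locker 5 (prior 1/9): the attendant has no choice, probability 1; weight (1/9)·1 = 1/9.
The weights sum to 1/8.
So P(the prize voucher in locker 5 | the attendant opened locker 1, locker 3, locker 4, locker 6, locker 7, locker 8, and locker 9) = (1/9) / (1/8) = 8/9.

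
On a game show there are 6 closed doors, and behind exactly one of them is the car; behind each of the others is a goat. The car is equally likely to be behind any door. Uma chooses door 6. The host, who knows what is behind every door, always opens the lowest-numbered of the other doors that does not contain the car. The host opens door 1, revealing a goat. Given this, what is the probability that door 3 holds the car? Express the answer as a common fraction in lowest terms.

Consider each possible location of the car in turn.
If it is behind door 1 (prior 1/6): the host opened door 1, so this case is ruled out; weight (1/6)·0 = 0.
If it is behind any of doors 2, 3, 4, 5, and 6 (prior 1/6 each): door 1 is the lowest-numbered option available, probability 1; weight (1/6)·1 = 1/6 each.
The weights sum to 5/6.
So P(the car behind door 3 | the host opened door 1) = (1/6) / (5/6) = 1/5.

1/5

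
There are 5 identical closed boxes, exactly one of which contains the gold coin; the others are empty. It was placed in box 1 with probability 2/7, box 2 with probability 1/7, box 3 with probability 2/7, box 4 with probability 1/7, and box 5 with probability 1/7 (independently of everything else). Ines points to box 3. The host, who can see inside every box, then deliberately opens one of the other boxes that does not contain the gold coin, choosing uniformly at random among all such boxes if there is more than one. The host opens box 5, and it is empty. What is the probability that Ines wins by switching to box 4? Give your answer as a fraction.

Consider each possible location of the gold coin in turn.
If it is in box 1 (prior 2/7): the host has 3 equally likely choices, so probability 1/3; weight (2/7)·(1/3) = 2/21.
If it is in either of boxes 2 and 4 (prior 1/7 each): the host has 3 equally likely choices, so probability 1/3; weight (1/7)·(1/3) = 1/21 each.
If it is in box 3 (prior 2/7): the host has 4 equally likely choices, so probability 1/4; weight (2/7)·(1/4) = 1/14.
If it is in box 5 (prior 1/7): the host opened box 5, so this case is ruled out; weight (1/7)·0 = 0.
The weights sum to 11/42.
So P(the gold coin in box 4 | the host opened box 5) = (1/21) / (11/42) = 2/11.

2/11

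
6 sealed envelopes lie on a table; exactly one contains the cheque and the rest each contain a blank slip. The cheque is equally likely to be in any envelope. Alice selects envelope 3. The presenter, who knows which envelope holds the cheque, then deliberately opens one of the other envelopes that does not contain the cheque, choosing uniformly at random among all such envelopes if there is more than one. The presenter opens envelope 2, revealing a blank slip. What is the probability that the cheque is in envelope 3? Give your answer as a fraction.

1/6

Consider each possible location of the cheque in turn.
If it is in any of envelopes 1, 4, 5, and 6 (prior 1/6 each): the presenter has 4 equally likely choices, so probability 1/4; weight (1/6)·(1/4) = 1/24 each.
If it is in envelope 2 (prior 1/6): the presenter opened envelope 2, so this case is ruled out; weight (1/6)·0 = 0.
If it is in envelope 3 (prior 1/6): the presenter has 5 equally likely choices, so probability 1/5; weight (1/6)·(1/5) = 1/30.
The weights sum to 1/5.
So P(the cheque in envelope 3 | the presenter opened envelope 2) = (1/30) / (1/5) = 1/6.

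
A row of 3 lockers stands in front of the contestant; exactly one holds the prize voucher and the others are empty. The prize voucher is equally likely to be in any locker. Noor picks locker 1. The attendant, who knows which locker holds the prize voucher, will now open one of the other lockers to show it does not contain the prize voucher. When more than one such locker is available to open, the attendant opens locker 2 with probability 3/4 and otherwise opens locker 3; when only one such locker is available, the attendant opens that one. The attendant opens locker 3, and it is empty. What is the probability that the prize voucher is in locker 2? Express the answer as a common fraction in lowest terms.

Apply Bayes' rule, conditioning on where the prize voucher actually is.
If it is in locker 1 (prior 1/3): locker 2 is available but not opened, probability 1/4; weight (1/3)·(1/4) = 1/12.
If it is in locker 2 (prior 1/3): only locker 3 is available, probability 1; weight (1/3)·1 = 1/3.
If it is in locker 3 (prior 1/3): the attendant opened locker 3, so this case is ruled out; weight (1/3)·0 = 0.
The weights sum to 5/12.
So P(the prize voucher in locker 2 | the attendant opened locker 3) = (1/3) / (5/12) = 4/5.

4/5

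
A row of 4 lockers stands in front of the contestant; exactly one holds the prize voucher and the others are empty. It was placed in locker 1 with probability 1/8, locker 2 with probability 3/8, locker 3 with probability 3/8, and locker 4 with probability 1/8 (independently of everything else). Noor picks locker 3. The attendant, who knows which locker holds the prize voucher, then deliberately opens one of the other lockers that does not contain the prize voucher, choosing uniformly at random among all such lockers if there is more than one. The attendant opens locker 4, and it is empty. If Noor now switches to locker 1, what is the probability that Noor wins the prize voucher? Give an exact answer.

Consider each possible location of the prize voucher in turn.
If it is in locker 1 (prior 1/8): the attendant has 2 equally likely choices, so probability 1/2; weight (1/8)·(1/2) = 1/16.
If it is in locker 2 (prior 3/8): the attendant has 2 equally likely choices, so probability 1/2; weight (3/8)·(1/2) = 3/16.
If it is in locker 3 (prior 3/8): the attendant has 3 equally likely choices, so probability 1/3; weight (3/8)·(1/3) = 1/8.
If it is in locker 4 (prior 1/8): the attendant opened locker 4, so this case is ruled out; weight (1/8)·0 = 0.
The weights sum to 3/8.
So P(the prize voucher in locker 1 | the attendant opened locker 4) = (1/16) / (3/8) = 1/6.

1/6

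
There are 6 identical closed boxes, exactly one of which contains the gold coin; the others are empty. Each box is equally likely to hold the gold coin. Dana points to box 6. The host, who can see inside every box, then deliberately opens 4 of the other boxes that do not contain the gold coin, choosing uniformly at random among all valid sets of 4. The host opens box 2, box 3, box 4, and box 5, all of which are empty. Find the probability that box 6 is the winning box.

1/6

Condition on the true location of the gold coin.
If it is in box 1 (prior 1/6): the host has no choice, probability 1; weight (1/6)·1 = 1/6.
If it is in any of boxes 2, 3, 4, and 5 (prior 1/6 each): that box was opened and seen not to hold the prize — ruled out; weight (1/6)·0 = 0 each.
If it is in box 6 (prior 1/6): the host has 5 equally likely choices, so probability 1/5; weight (1/6)·(1/5) = 1/30.
The weights sum to 1/5.
So P(the gold coin in box 6 | the host opened box 2, box 3, box 4, and box 5) = (1/30) / (1/5) = 1/6.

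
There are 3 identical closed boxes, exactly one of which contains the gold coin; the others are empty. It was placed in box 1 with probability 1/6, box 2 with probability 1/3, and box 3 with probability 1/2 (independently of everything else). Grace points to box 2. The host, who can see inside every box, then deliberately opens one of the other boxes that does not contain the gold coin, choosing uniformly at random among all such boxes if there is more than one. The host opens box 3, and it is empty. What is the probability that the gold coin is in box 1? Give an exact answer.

Apply Bayes' rule, conditioning on where the gold coin actually is.
If it is in box 1 (prior 1/6): the host has no choice, probability 1; weight (1/6)·1 = 1/6.
If it is in box 2 (prior 1/3): the host has 2 equally likely choices, so probability 1/2; weight (1/3)·(1/2) = 1/6.
If it is in box 3 (prior 1/2): the host opened box 3, so this case is ruled out; weight (1/2)·0 = 0.
The weights sum to 1/3.
So P(the gold coin in box 1 | the host opened box 3) = (1/6) / (1/3) = 1/2.

1/2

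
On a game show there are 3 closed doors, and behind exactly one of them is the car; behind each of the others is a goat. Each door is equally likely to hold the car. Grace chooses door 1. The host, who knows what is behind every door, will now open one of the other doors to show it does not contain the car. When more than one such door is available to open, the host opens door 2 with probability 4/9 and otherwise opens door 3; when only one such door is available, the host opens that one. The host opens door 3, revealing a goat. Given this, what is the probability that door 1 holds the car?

Apply Bayes' rule, conditioning on where the car actually is.
If it is behind door 1 (prior 1/3): door 2 is available but not opened, probability 5/9; weight (1/3)·(5/9) = 5/27.
If it is behind door 2 (prior 1/3): only door 3 is available, probability 1; weight (1/3)·1 = 1/3.
If it is behind door 3 (prior 1/3): the host opened door 3, so this case is ruled out; weight (1/3)·0 = 0.
The weights sum to 14/27.
So P(the car behind door 1 | the host opened door 3) = (5/27) / (14/27) = 5/14.

5/14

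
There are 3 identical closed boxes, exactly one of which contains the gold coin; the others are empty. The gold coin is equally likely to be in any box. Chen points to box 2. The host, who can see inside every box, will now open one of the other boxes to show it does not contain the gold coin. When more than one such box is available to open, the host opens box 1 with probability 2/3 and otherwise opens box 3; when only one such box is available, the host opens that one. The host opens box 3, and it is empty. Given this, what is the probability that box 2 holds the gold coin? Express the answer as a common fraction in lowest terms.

Condition on the true location of the gold coin.
If it is in box 1 (prior 1/3): only box 3 is available, probability 1; weight (1/3)·1 = 1/3.
If it is in box 2 (prior 1/3): box 1 is available but not opened, probability 1/3; weight (1/3)·(1/3) = 1/9.
If it is in box 3 (prior 1/3): the host opened box 3, so this case is ruled out; weight (1/3)·0 = 0.
The weights sum to 4/9.
So P(the gold coin in box 2 | the host opened box 3) = (1/9) / (4/9) = 1/4.

1/4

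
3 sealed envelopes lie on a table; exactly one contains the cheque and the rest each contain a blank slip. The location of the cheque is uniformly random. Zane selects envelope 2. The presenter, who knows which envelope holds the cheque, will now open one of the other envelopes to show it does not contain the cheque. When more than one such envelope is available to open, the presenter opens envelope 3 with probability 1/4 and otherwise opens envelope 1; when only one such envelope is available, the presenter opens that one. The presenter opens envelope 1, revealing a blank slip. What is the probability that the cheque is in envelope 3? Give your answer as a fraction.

4/7

Condition on the true location of the cheque.
If it is in envelope 1 (prior 1/3): the presenter opened envelope 1, so this case is ruled out; weight (1/3)·0 = 0.
If it is in envelope 2 (prior 1/3): envelope 3 is available but not opened, probability 3/4; weight (1/3)·(3/4) = 1/4.
If it is in envelope 3 (prior 1/3): only envelope 1 is available, probability 1; weight (1/3)·1 = 1/3.
The weights sum to 7/12.
So P(the cheque in envelope 3 | the presenter opened envelope 1) = (1/3) / (7/12) = 4/7.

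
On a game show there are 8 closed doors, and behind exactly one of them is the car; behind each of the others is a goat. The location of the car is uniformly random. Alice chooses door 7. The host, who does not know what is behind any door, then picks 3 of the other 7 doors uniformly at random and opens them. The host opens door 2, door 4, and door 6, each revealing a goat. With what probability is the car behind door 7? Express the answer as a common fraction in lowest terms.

1/5

Consider each possible location of the car in turn.
If it is behind any of doors 1, 3, 5, 7, and 8 (prior 1/8 each): the host picks exactly this set with probability 1/35 regardless, and none is the prize; weight (1/8)·(1/35) = 1/280 each.
If it is behind any of doors 2, 4, and 6 (prior 1/8 each): that door was opened and seen not to hold the prize — ruled out; weight (1/8)·0 = 0 each.
The weights sum to 1/56.
So P(the car behind door 7 | the host opened door 2, door 4, and door 6) = (1/280) / (1/56) = 1/5.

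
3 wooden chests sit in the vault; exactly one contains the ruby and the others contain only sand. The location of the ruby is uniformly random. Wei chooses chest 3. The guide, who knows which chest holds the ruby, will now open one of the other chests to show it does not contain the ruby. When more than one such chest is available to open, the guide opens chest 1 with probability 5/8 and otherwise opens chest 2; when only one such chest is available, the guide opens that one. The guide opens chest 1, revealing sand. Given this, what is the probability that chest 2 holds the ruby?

Apply Bayes' rule, conditioning on where the ruby actually is.
If it is in chest 1 (prior 1/3): the guide opened chest 1, so this case is ruled out; weight (1/3)·0 = 0.
If it is in chest 2 (prior 1/3): only chest 1 is available, probability 1; weight (1/3)·1 = 1/3.
If it is in chest 3 (prior 1/3): chest 1 is available, opened with probability 5/8; weight (1/3)·(5/8) = 5/24.
The weights sum to 13/24.
So P(the ruby in chest 2 | the guide opened chest 1) = (1/3) / (13/24) = 8/13.

8/13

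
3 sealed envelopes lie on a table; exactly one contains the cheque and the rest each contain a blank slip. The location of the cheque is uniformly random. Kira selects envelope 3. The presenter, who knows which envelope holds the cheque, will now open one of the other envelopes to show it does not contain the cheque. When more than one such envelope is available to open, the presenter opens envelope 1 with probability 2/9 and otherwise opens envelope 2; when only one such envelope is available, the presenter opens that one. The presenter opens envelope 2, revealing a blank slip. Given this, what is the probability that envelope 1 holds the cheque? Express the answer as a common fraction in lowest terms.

9/16

Apply Bayes' rule, conditioning on where the cheque actually is.
If it is in envelope 1 (prior 1/3): only envelope 2 is available, probability 1; weight (1/3)·1 = 1/3.
If it is in envelope 2 (prior 1/3): the presenter opened envelope 2, so this case is ruled out; weight (1/3)·0 = 0.
If it is in envelope 3 (prior 1/3): envelope 1 is available but not opened, probability 7/9; weight (1/3)·(7/9) = 7/27.
The weights sum to 16/27.
So P(the cheque in envelope 1 | the presenter opened envelope 2) = (1/3) / (16/27) = 9/16.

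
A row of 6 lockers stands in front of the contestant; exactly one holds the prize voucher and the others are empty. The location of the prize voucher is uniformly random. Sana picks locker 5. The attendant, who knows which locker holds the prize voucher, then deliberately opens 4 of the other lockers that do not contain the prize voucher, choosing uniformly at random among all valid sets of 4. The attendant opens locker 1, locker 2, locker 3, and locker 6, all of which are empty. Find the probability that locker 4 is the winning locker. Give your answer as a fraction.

Consider each possible location of the prize voucher in turn.
If it is in any of lockers 1, 2, 3, and 6 (prior 1/6 each): that locker was opened and seen not to hold the prize — ruled out; weight (1/6)·0 = 0 each.
If it is in locker 4 (prior 1/6): the attendant has no choice, probability 1; weight (1/6)·1 = 1/6.
If it is in locker 5 (prior 1/6): the attendant has 5 equally likely choices, so probability 1/5; weight (1/6)·(1/5) = 1/30.
The weights sum to 1/5.
So P(the prize voucher in locker 4 | the attendant opened locker 1, locker 2, locker 3, and locker 6) = (1/6) / (1/5) = 5/6.

5/6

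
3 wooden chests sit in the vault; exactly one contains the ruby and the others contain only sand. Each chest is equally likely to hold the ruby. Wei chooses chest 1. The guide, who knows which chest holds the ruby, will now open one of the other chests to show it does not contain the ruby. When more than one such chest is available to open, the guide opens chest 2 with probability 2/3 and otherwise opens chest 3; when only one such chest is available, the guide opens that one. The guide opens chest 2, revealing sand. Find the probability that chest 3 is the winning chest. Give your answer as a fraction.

Apply Bayes' rule, conditioning on where the ruby actually is.
If it is in chest 1 (prior 1/3): chest 2 is available, opened with probability 2/3; weight (1/3)·(2/3) = 2/9.
If it is in chest 2 (prior 1/3): the guide opened chest 2, so this case is ruled out; weight (1/3)·0 = 0.
If it is in chest 3 (prior 1/3): only chest 2 is available, probability 1; weight (1/3)·1 = 1/3.
The weights sum to 5/9.
So P(the ruby in chest 3 | the guide opened chest 2) = (1/3) / (5/9) = 3/5.

3/5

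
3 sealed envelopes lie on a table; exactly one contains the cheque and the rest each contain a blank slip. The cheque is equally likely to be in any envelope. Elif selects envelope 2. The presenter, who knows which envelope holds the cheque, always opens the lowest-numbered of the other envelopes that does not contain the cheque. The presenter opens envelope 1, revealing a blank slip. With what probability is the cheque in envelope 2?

1/2

Apply Bayes' rule, conditioning on where the cheque actually is.
If it is in envelope 1 (prior 1/3): the presenter opened envelope 1, so this case is ruled out; weight (1/3)·0 = 0.
If it is in either of envelopes 2 and 3 (prior 1/3 each): envelope 1 is the lowest-numbered option available, probability 1; weight (1/3)·1 = 1/3 each.
The weights sum to 2/3.
So P(the cheque in envelope 2 | the presenter opened envelope 1) = (1/3) / (2/3) = 1/2.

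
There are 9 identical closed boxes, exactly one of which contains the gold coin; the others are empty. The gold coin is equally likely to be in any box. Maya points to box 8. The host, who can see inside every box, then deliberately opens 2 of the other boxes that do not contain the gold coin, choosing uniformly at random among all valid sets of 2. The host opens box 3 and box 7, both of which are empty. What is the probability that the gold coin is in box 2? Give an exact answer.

4/27

Consider each possible location of the gold coin in turn.
If it is in any of boxes 1, 2, 4, 5, 6, and 9 (prior 1/9 each): the host has 21 equally likely choices, so probability 1/21; weight (1/9)·(1/21) = 1/189 each.
If it is in either of boxes 3 and 7 (prior 1/9 each): that box was opened and seen not to hold the prize — ruled out; weight (1/9)·0 = 0 each.
If it is in box 8 (prior 1/9): the host has 28 equally likely choices, so probability 1/28; weight (1/9)·(1/28) = 1/252.
The weights sum to 1/28.
So P(the gold coin in box 2 | the host opened box 3 and box 7) = (1/189) / (1/28) = 4/27.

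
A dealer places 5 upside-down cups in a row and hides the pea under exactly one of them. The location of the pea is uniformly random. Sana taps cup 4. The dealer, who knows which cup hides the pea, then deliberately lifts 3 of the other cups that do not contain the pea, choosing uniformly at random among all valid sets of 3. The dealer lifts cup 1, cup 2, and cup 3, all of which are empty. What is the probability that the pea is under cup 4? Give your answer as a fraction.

Condition on the true location of the pea.
If it is under any of cups 1, 2, and 3 (prior 1/5 each): that cup was opened and seen not to hold the prize — ruled out; weight (1/5)·0 = 0 each.
If it is under cup 4 (prior 1/5): the dealer has 4 equally likely choices, so probability 1/4; weight (1/5)·(1/4) = 1/20.
If it is under cup 5 (prior 1/5): the dealer has no choice, probability 1; weight (1/5)·1 = 1/5.
The weights sum to 1/4.
So P(the pea under cup 4 | the dealer opened cup 1, cup 2, and cup 3) = (1/20) / (1/4) = 1/5.

1/5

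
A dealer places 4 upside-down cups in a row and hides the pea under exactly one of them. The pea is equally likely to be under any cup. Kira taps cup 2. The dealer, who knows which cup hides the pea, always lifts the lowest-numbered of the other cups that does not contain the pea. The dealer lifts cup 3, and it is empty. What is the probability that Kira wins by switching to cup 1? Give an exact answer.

1

Apply Bayes' rule, conditioning on where the pea actually is.
If it is under cup 1 (prior 1/4): cup 3 is the lowest-numbered option available, probability 1; weight (1/4)·1 = 1/4.
If it is under either of cups 2 and 4 (prior 1/4 each): the dealer would have opened cup 1 instead, probability 0; weight (1/4)·0 = 0 each.
If it is under cup 3 (prior 1/4): the dealer opened cup 3, so this case is ruled out; weight (1/4)·0 = 0.
The weights sum to 1/4.
So P(the pea under cup 1 | the dealer opened cup 3) = (1/4) / (1/4) = 1.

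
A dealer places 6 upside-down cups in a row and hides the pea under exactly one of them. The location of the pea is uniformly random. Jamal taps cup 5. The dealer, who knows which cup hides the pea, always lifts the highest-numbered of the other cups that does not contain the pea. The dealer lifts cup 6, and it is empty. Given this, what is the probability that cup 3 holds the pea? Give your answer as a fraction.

Condition on the true location of the pea.
If it is under any of cups 1, 2, 3, 4, and 5 (prior 1/6 each): cup 6 is the highest-numbered option available, probability 1; weight (1/6)·1 = 1/6 each.
If it is under cup 6 (prior 1/6): the dealer opened cup 6, so this case is ruled out; weight (1/6)·0 = 0.
The weights sum to 5/6.
So P(the pea under cup 3 | the dealer opened cup 6) = (1/6) / (5/6) = 1/5.

1/5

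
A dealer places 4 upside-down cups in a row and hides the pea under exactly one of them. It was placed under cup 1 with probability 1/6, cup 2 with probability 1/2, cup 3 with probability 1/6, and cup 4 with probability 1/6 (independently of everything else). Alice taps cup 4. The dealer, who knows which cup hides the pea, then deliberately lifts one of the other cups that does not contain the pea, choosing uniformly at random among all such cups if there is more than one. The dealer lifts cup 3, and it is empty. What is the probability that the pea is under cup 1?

3/14

Condition on the true location of the pea.
If it is under cup 1 (prior 1/6): the dealer has 2 equally likely choices, so probability 1/2; weight (1/6)·(1/2) = 1/12.
If it is under cup 2 (prior 1/2): the dealer has 2 equally likely choices, so probability 1/2; weight (1/2)·(1/2) = 1/4.
If it is under cup 3 (prior 1/6): the dealer opened cup 3, so this case is ruled out; weight (1/6)·0 = 0.
If it is under cup 4 (prior 1/6): the dealer has 3 equally likely choices, so probability 1/3; weight (1/6)·(1/3) = 1/18.
The weights sum to 7/18.
So P(the pea under cup 1 | the dealer opened cup 3) = (1/12) / (7/18) = 3/14.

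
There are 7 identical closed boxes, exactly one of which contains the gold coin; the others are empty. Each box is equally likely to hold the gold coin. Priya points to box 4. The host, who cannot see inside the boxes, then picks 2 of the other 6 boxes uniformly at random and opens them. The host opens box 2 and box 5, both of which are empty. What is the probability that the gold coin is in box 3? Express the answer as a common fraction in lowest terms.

Condition on the true location of the gold coin.
If it is in any of boxes 1, 3, 4, 6, and 7 (prior 1/7 each): the host picks exactly this set with probability 1/15 regardless, and none is the prize; weight (1/7)·(1/15) = 1/105 each.
If it is in either of boxes 2 and 5 (prior 1/7 each): that box was opened and seen not to hold the prize — ruled out; weight (1/7)·0 = 0 each.
The weights sum to 1/21.
So P(the gold coin in box 3 | the host opened box 2 and box 5) = (1/105) / (1/21) = 1/5.

1/5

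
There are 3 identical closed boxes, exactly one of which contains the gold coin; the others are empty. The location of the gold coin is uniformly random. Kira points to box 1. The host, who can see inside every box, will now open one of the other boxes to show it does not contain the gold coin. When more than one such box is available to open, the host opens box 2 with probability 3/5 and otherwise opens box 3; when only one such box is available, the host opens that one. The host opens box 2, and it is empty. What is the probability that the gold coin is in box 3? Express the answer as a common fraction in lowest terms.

Consider each possible location of the gold coin in turn.
If it is in box 1 (prior 1/3): box 2 is available, opened with probability 3/5; weight (1/3)·(3/5) = 1/5.
If it is in box 2 (prior 1/3): the host opened box 2, so this case is ruled out; weight (1/3)·0 = 0.
If it is in box 3 (prior 1/3): only box 2 is available, probability 1; weight (1/3)·1 = 1/3.
The weights sum to 8/15.
So P(the gold coin in box 3 | the host opened box 2) = (1/3) / (8/15) = 5/8.

5/8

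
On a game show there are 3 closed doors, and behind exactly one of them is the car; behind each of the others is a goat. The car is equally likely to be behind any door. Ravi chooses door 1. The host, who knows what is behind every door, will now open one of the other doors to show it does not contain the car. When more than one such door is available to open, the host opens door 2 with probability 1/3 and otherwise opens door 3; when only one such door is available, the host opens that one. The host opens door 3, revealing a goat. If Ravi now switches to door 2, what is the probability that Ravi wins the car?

Condition on the true location of the car.
If it is behind door 1 (prior 1/3): door 2 is available but not opened, probability 2/3; weight (1/3)·(2/3) = 2/9.
If it is behind door 2 (prior 1/3): only door 3 is available, probability 1; weight (1/3)·1 = 1/3.
If it is behind door 3 (prior 1/3): the host opened door 3, so this case is ruled out; weight (1/3)·0 = 0.
The weights sum to 5/9.
So P(the car behind door 2 | the host opened door 3) = (1/3) / (5/9) = 3/5.

3/5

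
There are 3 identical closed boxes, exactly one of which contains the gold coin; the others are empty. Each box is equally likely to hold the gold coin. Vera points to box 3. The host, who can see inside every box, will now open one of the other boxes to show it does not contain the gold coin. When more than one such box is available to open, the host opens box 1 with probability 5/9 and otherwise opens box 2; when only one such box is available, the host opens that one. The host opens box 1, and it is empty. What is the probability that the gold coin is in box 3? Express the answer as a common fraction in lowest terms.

Condition on the true location of the gold coin.
If it is in box 1 (prior 1/3): the host opened box 1, so this case is ruled out; weight (1/3)·0 = 0.
If it is in box 2 (prior 1/3): only box 1 is available, probability 1; weight (1/3)·1 = 1/3.
If it is in box 3 (prior 1/3): box 1 is available, opened with probability 5/9; weight (1/3)·(5/9) = 5/27.
The weights sum to 14/27.
So P(the gold coin in box 3 | the host opened box 1) = (5/27) / (14/27) = 5/14.

5/14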